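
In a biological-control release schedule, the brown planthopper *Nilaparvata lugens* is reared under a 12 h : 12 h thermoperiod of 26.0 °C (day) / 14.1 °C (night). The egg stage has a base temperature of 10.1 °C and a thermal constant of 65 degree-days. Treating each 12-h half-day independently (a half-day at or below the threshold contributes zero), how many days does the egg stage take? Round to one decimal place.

6.5 days

Day half: max(0, 26.0 − 10.1) × 0.5 = 15.9 × 0.5 = 7.95 DD.
Night half: max(0, 14.1 − 10.1) × 0.5 = 4.0 × 0.5 = 2.00 DD.
Per 24 h: 9.95 DD/day.
Duration = 65 / 9.95 = 6.533 ≈ 6.5 days.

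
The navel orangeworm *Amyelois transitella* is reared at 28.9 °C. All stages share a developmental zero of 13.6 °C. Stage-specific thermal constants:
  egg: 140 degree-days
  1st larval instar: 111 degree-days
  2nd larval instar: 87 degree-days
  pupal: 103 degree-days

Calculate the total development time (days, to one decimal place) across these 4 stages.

Daily accumulation at 28.9 °C = 28.9 − 13.6 = 15.3 DD/day.
Total K = 140 + 111 + 87 + 103 = 441 DD.
Total duration = 441 / 15.3 = 28.824 ≈ 28.8 days.

28.8 days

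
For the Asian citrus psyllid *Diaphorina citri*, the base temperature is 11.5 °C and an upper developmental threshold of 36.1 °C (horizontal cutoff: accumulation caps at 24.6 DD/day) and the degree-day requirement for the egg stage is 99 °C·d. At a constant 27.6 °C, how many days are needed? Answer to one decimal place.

6.1 days

Daily accumulation = 27.6 − 11.5 = 16.1 DD/day.
Duration = 99 / 16.1 = 6.149 ≈ 6.1 days.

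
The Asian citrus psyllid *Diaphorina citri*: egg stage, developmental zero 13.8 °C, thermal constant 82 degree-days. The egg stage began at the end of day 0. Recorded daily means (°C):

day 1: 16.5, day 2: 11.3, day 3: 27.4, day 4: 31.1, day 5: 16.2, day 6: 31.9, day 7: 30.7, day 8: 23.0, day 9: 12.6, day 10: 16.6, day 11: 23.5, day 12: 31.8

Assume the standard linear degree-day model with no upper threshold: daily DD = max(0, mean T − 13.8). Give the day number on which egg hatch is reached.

Daily DD above 13.8 °C: 2.7, 0.0, 13.6, 17.3, 2.4, 18.1, 16.9, 9.2, 0.0, 2.8, 9.7, 18.0.
Cumulative: 2.7, 2.7, 16.3, 33.6, 36.0, 54.1, 71.0, 80.2, 80.2, 83.0, 92.7, 110.7.
The total first reaches 82 DD on day 10.

day 10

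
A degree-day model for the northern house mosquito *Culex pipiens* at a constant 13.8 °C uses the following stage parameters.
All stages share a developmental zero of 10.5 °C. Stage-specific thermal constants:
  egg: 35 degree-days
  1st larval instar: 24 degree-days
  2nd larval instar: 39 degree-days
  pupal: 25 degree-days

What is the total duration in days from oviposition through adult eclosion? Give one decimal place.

Daily accumulation at 13.8 °C = 13.8 − 10.5 = 3.3 DD/day.
Total K = 35 + 24 + 39 + 25 = 123 DD.
Total duration = 123 / 3.3 = 37.273 ≈ 37.3 days.

37.3 days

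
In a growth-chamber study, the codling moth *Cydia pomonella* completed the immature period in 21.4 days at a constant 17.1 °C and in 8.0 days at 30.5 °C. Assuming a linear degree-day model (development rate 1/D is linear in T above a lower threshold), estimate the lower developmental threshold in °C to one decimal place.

Under the model K = D·(T − T_b), so D₁·(T₁ − T_b) = D₂·(T₂ − T_b).
21.4·(17.1 − T_b) = 8.0·(30.5 − T_b)
T_b = (21.4·17.1 − 8.0·30.5) / (21.4 − 8.0) = 121.94 / 13.4 = 9.100 °C ≈ 9.1 °C.

9.1 °C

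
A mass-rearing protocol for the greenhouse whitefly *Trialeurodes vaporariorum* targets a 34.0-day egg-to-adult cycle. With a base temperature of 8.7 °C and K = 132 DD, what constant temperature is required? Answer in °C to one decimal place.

Required daily accumulation = 132 / 34.0 = 3.882 DD/day.
T = T_base + 3.882 = 8.7 + 3.882 = 12.582 ≈ 12.6 °C.

12.6 °C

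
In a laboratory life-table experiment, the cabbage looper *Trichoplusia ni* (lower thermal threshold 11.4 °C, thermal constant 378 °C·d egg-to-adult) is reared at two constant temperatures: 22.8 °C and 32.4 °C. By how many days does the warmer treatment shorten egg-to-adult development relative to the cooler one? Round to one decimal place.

At 22.8 °C: 378 / (22.8 − 11.4) = 378 / 11.4 = 33.158 d.
At 32.4 °C: 378 / (32.4 − 11.4) = 378 / 21.0 = 18.000 d.
Difference = |33.158 − 18.000| = 15.158 ≈ 15.2 days.

15.2 days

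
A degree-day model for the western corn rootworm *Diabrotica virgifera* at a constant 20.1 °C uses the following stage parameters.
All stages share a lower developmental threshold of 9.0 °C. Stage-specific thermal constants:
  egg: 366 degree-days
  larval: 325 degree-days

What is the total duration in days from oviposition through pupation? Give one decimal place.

62.3 days

Daily accumulation at 20.1 °C = 20.1 − 9.0 = 11.1 DD/day.
Total K = 366 + 325 = 691 DD.
Total duration = 691 / 11.1 = 62.252 ≈ 62.3 days.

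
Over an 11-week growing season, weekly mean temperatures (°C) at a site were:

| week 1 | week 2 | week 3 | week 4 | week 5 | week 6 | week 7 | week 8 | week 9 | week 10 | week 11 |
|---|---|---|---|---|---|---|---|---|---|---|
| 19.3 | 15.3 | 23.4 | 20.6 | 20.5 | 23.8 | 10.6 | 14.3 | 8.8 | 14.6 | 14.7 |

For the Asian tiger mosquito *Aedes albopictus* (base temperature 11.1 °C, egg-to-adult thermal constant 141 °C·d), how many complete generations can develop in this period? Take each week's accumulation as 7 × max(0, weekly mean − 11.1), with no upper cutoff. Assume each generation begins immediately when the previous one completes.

Weekly DD (7 × max(0, T̄ − 11.1)): 57.4, 29.4, 86.1, 66.5, 65.8, 88.9, 0.0, 22.4, 0.0, 24.5, 25.2.
Season total = 466.2 DD.
Complete generations = ⌊466.2 / 141⌋ = 3.

3 generations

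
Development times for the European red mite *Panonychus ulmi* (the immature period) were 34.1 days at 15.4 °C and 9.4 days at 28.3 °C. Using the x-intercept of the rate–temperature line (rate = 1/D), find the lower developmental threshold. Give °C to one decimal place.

10.5 °C

Linear rate model ⇒ the product D·(T − T_b) is constant across temperatures.
34.1·(15.4 − T_b) = 9.4·(28.3 − T_b)
T_b = (34.1·15.4 − 9.4·28.3) / (34.1 − 9.4) = 259.12 / 24.7 = 10.491 °C ≈ 10.5 °C.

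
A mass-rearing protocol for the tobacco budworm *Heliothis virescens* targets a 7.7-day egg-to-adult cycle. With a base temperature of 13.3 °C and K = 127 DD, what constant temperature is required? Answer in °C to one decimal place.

29.8 °C

Required daily accumulation = 127 / 7.7 = 16.494 DD/day.
T = T_base + 16.494 = 13.3 + 16.494 = 29.794 ≈ 29.8 °C.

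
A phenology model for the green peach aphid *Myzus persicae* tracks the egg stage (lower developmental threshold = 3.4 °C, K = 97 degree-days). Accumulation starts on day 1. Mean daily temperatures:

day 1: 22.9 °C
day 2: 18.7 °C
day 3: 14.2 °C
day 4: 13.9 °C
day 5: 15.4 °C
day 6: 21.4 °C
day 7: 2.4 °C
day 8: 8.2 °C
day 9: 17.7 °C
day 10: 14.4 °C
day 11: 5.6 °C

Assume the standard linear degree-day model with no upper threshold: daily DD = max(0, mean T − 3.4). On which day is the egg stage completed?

day 9

Daily DD above 3.4 °C: 19.5, 15.3, 10.8, 10.5, 12.0, 18.0, 0.0, 4.8, 14.3, 11.0, 2.2.
Cumulative: 19.5, 34.8, 45.6, 56.1, 68.1, 86.1, 86.1, 90.9, 105.2, 116.2, 118.4.
The total first reaches 97 DD on day 9.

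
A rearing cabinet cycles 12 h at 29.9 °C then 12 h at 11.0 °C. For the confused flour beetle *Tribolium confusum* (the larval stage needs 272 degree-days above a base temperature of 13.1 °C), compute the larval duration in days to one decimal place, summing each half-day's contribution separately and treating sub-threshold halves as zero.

Day half: max(0, 29.9 − 13.1) × 0.5 = 16.8 × 0.5 = 8.40 DD.
Night half: max(0, 11.0 − 13.1) × 0.5 = 0.0 × 0.5 = 0.00 DD.
Per 24 h: 8.40 DD/day.
Duration = 272 / 8.40 = 32.381 ≈ 32.4 days.

32.4 days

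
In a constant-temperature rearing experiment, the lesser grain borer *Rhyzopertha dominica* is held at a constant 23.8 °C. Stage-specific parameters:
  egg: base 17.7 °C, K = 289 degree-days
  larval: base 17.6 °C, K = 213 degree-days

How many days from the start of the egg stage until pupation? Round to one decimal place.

81.7 days

egg: 289 / (23.8 − 17.7) = 289 / 6.1 = 47.377 d.
larval: 213 / (23.8 − 17.6) = 213 / 6.2 = 34.355 d.
Sum = 81.732 ≈ 81.7 days.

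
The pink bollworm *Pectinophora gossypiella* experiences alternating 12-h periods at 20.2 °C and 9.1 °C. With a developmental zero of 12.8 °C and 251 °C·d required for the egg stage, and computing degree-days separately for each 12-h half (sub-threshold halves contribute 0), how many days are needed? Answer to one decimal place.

67.8 days

Day half: max(0, 20.2 − 12.8) × 0.5 = 7.4 × 0.5 = 3.70 DD.
Night half: max(0, 9.1 − 12.8) × 0.5 = 0.0 × 0.5 = 0.00 DD.
Per 24 h: 3.70 DD/day.
Duration = 251 / 3.70 = 67.838 ≈ 67.8 days.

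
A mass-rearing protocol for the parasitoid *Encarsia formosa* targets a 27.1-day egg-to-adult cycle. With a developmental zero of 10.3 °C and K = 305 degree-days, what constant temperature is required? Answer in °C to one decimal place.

21.6 °C

Required daily accumulation = 305 / 27.1 = 11.255 DD/day.
T = T_base + 11.255 = 10.3 + 11.255 = 21.555 ≈ 21.6 °C.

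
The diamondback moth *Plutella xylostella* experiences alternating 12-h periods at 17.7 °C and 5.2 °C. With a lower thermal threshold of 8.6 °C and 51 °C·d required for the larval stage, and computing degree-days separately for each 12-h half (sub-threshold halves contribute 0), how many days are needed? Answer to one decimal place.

Day half: max(0, 17.7 − 8.6) × 0.5 = 9.1 × 0.5 = 4.55 DD.
Night half: max(0, 5.2 − 8.6) × 0.5 = 0.0 × 0.5 = 0.00 DD.
Per 24 h: 4.55 DD/day.
Duration = 51 / 4.55 = 11.209 ≈ 11.2 days.

11.2 days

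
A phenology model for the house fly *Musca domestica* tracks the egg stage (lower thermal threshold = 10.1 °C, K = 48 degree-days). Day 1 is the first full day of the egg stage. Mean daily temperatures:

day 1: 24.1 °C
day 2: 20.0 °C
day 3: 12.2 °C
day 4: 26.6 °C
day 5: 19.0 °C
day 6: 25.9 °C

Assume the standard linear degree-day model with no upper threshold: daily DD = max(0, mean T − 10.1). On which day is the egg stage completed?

day 5

Daily DD above 10.1 °C: 14.0, 9.9, 2.1, 16.5, 8.9, 15.8.
Cumulative: 14.0, 23.9, 26.0, 42.5, 51.4, 67.2.
The total first reaches 48 DD on day 5.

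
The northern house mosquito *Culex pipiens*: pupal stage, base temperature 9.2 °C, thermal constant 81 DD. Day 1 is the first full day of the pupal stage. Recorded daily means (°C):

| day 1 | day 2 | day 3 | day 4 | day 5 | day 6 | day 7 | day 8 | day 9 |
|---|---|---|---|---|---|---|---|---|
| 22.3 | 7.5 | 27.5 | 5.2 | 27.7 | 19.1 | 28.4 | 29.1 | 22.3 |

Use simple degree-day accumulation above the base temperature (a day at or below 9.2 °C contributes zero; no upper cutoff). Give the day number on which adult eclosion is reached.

day 8

Daily DD above 9.2 °C: 13.1, 0.0, 18.3, 0.0, 18.5, 9.9, 19.2, 19.9, 13.1.
Cumulative: 13.1, 13.1, 31.4, 31.4, 49.9, 59.8, 79.0, 98.9, 112.0.
The total first reaches 81 DD on day 8.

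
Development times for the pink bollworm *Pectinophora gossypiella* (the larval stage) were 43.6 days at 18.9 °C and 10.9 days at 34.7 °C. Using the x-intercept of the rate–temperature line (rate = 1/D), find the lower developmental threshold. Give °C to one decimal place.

13.6 °C

Linear rate model ⇒ the product D·(T − T_b) is constant across temperatures.
43.6·(18.9 − T_b) = 10.9·(34.7 − T_b)
T_b = (43.6·18.9 − 10.9·34.7) / (43.6 − 10.9) = 445.81 / 32.7 = 13.633 °C ≈ 13.6 °C.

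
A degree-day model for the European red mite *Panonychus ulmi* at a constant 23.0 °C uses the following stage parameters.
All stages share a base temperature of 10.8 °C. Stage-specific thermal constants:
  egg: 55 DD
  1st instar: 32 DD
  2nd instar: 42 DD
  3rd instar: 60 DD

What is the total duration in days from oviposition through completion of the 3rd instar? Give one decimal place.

15.5 days

Daily accumulation at 23.0 °C = 23.0 − 10.8 = 12.2 DD/day.
Total K = 55 + 32 + 42 + 60 = 189 DD.
Total duration = 189 / 12.2 = 15.492 ≈ 15.5 days.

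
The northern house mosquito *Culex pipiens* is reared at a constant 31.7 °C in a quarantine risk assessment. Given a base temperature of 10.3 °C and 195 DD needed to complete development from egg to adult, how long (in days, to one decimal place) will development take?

Daily accumulation = 31.7 − 10.3 = 21.4 DD/day.
Duration = 195 / 21.4 = 9.112 ≈ 9.1 days.

9.1 days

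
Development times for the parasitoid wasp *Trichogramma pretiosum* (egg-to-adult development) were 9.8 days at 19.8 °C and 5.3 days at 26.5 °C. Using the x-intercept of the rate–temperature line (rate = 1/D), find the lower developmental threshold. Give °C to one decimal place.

11.9 °C

Equal thermal constants: D₁(T₁ − T_b) = D₂(T₂ − T_b).
9.8·(19.8 − T_b) = 5.3·(26.5 − T_b)
T_b = (9.8·19.8 − 5.3·26.5) / (9.8 − 5.3) = 53.59 / 4.5 = 11.909 °C ≈ 11.9 °C.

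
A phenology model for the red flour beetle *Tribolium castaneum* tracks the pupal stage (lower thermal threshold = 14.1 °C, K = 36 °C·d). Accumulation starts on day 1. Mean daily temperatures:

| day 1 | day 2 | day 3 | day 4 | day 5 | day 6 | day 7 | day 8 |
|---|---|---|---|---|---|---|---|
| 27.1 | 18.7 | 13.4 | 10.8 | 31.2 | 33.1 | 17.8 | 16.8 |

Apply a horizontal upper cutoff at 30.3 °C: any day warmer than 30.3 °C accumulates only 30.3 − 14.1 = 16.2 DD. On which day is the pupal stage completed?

Daily DD above 14.1 °C (capped at 16.2): 13.0, 4.6, 0.0, 0.0, 16.2, 16.2, 3.7, 2.7.
Cumulative: 13.0, 17.6, 17.6, 17.6, 33.8, 50.0, 53.7, 56.4.
The total first reaches 36 DD on day 6.

day 6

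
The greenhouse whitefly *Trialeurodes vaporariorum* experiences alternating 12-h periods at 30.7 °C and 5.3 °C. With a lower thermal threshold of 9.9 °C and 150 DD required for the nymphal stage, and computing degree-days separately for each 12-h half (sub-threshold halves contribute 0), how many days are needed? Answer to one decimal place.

14.4 days

Day half: max(0, 30.7 − 9.9) × 0.5 = 20.8 × 0.5 = 10.40 DD.
Night half: max(0, 5.3 − 9.9) × 0.5 = 0.0 × 0.5 = 0.00 DD.
Per 24 h: 10.40 DD/day.
Duration = 150 / 10.40 = 14.423 ≈ 14.4 days.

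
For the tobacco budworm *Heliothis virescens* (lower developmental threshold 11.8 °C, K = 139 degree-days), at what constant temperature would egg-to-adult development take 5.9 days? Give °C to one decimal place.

35.4 °C

Required daily accumulation = 139 / 5.9 = 23.559 DD/day.
T = T_base + 23.559 = 11.8 + 23.559 = 35.359 ≈ 35.4 °C.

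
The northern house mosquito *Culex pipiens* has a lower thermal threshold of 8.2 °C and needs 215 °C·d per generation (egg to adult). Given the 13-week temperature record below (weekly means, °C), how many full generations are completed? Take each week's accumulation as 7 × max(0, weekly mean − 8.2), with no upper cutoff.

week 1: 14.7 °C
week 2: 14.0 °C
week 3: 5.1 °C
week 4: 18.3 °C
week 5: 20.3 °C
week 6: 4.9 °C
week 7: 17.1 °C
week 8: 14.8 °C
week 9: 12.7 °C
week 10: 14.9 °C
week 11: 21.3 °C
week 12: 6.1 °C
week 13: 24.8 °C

Weekly DD (7 × max(0, T̄ − 8.2)): 45.5, 40.6, 0.0, 70.7, 84.7, 0.0, 62.3, 46.2, 31.5, 46.9, 91.7, 0.0, 116.2.
Season total = 636.3 DD.
Complete generations = ⌊636.3 / 215⌋ = 2.

2 generations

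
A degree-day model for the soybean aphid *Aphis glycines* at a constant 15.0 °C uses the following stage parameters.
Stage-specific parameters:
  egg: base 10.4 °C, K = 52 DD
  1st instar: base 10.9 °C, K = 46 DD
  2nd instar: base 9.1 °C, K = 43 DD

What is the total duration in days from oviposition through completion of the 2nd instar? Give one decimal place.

egg: 52 / (15.0 − 10.4) = 52 / 4.6 = 11.304 d.
1st instar: 46 / (15.0 − 10.9) = 46 / 4.1 = 11.220 d.
2nd instar: 43 / (15.0 − 9.1) = 43 / 5.9 = 7.288 d.
Sum = 29.812 ≈ 29.8 days.

29.8 days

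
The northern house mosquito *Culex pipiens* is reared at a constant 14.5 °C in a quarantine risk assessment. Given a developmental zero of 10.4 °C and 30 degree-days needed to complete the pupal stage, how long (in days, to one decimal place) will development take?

Daily accumulation = 14.5 − 10.4 = 4.1 DD/day.
Duration = 30 / 4.1 = 7.317 ≈ 7.3 days.

7.3 days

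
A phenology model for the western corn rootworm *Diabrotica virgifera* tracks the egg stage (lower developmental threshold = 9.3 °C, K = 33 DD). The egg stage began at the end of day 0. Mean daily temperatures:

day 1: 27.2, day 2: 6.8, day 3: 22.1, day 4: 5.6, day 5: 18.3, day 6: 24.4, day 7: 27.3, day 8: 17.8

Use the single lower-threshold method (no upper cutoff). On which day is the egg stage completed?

Daily DD above 9.3 °C: 17.9, 0.0, 12.8, 0.0, 9.0, 15.1, 18.0, 8.5.
Cumulative: 17.9, 17.9, 30.7, 30.7, 39.7, 54.8, 72.8, 81.3.
The total first reaches 33 DD on day 5.

day 5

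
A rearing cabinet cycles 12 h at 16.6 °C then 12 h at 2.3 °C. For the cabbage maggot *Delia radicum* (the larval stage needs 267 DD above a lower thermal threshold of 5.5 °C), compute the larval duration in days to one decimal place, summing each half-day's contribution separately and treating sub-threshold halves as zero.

Day half: max(0, 16.6 − 5.5) × 0.5 = 11.1 × 0.5 = 5.55 DD.
Night half: max(0, 2.3 − 5.5) × 0.5 = 0.0 × 0.5 = 0.00 DD.
Per 24 h: 5.55 DD/day.
Duration = 267 / 5.55 = 48.108 ≈ 48.1 days.

48.1 days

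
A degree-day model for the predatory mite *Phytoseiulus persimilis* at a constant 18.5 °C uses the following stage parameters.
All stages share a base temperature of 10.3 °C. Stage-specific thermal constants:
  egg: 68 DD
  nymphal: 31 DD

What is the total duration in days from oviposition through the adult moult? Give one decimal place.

12.1 days

Daily accumulation at 18.5 °C = 18.5 − 10.3 = 8.2 DD/day.
Total K = 68 + 31 = 99 DD.
Total duration = 99 / 8.2 = 12.073 ≈ 12.1 days.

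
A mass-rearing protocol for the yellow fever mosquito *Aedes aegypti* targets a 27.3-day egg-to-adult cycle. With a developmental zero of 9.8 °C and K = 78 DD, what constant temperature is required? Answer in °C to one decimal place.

12.7 °C

Required daily accumulation = 78 / 27.3 = 2.857 DD/day.
T = T_base + 2.857 = 9.8 + 2.857 = 12.657 ≈ 12.7 °C.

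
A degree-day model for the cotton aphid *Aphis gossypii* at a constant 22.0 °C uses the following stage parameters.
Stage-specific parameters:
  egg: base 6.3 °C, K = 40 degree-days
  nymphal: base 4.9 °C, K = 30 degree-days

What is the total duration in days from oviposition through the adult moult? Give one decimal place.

4.3 days

egg: 40 / (22.0 − 6.3) = 40 / 15.7 = 2.548 d.
nymphal: 30 / (22.0 − 4.9) = 30 / 17.1 = 1.754 d.
Sum = 4.302 ≈ 4.3 days.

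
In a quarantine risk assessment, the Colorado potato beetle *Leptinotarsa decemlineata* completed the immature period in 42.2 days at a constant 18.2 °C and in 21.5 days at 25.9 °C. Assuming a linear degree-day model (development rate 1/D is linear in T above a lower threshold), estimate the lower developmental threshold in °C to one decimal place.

Equal thermal constants: D₁(T₁ − T_b) = D₂(T₂ − T_b).
42.2·(18.2 − T_b) = 21.5·(25.9 − T_b)
T_b = (42.2·18.2 − 21.5·25.9) / (42.2 − 21.5) = 211.19 / 20.7 = 10.202 °C ≈ 10.2 °C.

10.2 °C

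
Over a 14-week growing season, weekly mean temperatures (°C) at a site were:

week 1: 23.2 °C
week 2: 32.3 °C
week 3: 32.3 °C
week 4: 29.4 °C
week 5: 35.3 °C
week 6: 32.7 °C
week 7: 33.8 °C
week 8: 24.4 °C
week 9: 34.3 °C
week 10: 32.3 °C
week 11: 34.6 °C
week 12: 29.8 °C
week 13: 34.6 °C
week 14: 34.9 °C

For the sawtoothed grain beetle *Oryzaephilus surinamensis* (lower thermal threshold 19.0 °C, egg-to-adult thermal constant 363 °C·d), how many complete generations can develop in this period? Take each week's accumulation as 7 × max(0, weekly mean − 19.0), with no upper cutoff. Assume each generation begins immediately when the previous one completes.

3 generations

Weekly DD (7 × max(0, T̄ − 19.0)): 29.4, 93.1, 93.1, 72.8, 114.1, 95.9, 103.6, 37.8, 107.1, 93.1, 109.2, 75.6, 109.2, 111.3.
Season total = 1245.3 DD.
Complete generations = ⌊1245.3 / 363⌋ = 3.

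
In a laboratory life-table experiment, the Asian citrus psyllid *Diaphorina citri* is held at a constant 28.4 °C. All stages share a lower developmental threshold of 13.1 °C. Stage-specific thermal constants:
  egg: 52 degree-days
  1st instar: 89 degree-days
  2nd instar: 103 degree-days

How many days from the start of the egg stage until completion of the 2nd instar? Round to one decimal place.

15.9 days

Daily accumulation at 28.4 °C = 28.4 − 13.1 = 15.3 DD/day.
Total K = 52 + 89 + 103 = 244 DD.
Total duration = 244 / 15.3 = 15.948 ≈ 15.9 days.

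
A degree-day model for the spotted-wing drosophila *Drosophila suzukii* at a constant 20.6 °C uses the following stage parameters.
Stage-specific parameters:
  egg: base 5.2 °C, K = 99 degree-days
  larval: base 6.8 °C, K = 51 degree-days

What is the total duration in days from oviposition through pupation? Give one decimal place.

10.1 days

egg: 99 / (20.6 − 5.2) = 99 / 15.4 = 6.429 d.
larval: 51 / (20.6 − 6.8) = 51 / 13.8 = 3.696 d.
Sum = 10.124 ≈ 10.1 days.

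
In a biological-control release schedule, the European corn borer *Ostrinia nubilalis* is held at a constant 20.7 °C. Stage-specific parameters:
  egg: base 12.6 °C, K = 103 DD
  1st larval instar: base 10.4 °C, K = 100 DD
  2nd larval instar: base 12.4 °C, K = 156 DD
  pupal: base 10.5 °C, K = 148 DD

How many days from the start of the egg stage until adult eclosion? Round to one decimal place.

egg: 103 / (20.7 − 12.6) = 103 / 8.1 = 12.716 d.
1st larval instar: 100 / (20.7 − 10.4) = 100 / 10.3 = 9.709 d.
2nd larval instar: 156 / (20.7 − 12.4) = 156 / 8.3 = 18.795 d.
pupal: 148 / (20.7 − 10.5) = 148 / 10.2 = 14.510 d.
Sum = 55.730 ≈ 55.7 days.

55.7 days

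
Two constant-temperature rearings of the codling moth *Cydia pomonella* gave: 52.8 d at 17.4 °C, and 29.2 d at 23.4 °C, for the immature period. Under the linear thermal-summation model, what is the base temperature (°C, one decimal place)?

10.0 °C

Equal thermal constants: D₁(T₁ − T_b) = D₂(T₂ − T_b).
52.8·(17.4 − T_b) = 29.2·(23.4 − T_b)
T_b = (52.8·17.4 − 29.2·23.4) / (52.8 − 29.2) = 235.44 / 23.6 = 9.976 °C ≈ 10.0 °C.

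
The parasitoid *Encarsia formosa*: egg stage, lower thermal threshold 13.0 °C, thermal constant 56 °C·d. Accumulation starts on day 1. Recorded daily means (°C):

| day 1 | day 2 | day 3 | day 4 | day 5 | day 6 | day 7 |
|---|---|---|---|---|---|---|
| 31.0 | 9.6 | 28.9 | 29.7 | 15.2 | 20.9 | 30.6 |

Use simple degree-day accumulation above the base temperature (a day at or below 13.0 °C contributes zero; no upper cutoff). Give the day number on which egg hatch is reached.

day 6

Daily DD above 13.0 °C: 18.0, 0.0, 15.9, 16.7, 2.2, 7.9, 17.6.
Cumulative: 18.0, 18.0, 33.9, 50.6, 52.8, 60.7, 78.3.
The total first reaches 56 DD on day 6.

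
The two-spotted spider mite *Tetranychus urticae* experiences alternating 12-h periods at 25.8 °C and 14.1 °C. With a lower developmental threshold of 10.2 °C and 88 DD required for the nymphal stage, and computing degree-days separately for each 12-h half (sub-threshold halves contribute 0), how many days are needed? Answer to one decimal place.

Day half: max(0, 25.8 − 10.2) × 0.5 = 15.6 × 0.5 = 7.80 DD.
Night half: max(0, 14.1 − 10.2) × 0.5 = 3.9 × 0.5 = 1.95 DD.
Per 24 h: 9.75 DD/day.
Duration = 88 / 9.75 = 9.026 ≈ 9.0 days.

9.0 days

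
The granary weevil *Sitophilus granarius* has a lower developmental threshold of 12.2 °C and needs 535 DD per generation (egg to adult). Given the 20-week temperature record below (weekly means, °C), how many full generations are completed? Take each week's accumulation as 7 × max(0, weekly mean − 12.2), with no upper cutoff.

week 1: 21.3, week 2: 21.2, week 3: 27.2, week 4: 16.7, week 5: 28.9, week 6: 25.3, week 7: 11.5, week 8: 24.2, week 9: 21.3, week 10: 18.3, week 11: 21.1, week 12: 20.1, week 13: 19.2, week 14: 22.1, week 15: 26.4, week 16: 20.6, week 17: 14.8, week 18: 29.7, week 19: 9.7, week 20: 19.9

Weekly DD (7 × max(0, T̄ − 12.2)): 63.7, 63.0, 105.0, 31.5, 116.9, 91.7, 0.0, 84.0, 63.7, 42.7, 62.3, 55.3, 49.0, 69.3, 99.4, 58.8, 18.2, 122.5, 0.0, 53.9.
Season total = 1250.9 DD.
Complete generations = ⌊1250.9 / 535⌋ = 2.

2 generations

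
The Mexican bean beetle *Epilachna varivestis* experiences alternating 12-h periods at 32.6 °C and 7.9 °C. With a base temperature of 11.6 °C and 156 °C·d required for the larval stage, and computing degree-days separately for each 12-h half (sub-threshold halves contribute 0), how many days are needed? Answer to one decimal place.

14.9 days

Day half: max(0, 32.6 − 11.6) × 0.5 = 21.0 × 0.5 = 10.50 DD.
Night half: max(0, 7.9 − 11.6) × 0.5 = 0.0 × 0.5 = 0.00 DD.
Per 24 h: 10.50 DD/day.
Duration = 156 / 10.50 = 14.857 ≈ 14.9 days.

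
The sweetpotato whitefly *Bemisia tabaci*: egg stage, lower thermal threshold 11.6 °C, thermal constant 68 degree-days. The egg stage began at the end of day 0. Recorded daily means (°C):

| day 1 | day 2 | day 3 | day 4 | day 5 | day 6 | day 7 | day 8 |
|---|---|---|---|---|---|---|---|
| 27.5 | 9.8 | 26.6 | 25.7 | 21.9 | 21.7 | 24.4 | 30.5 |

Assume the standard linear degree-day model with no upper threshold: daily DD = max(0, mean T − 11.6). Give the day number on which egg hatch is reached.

Daily DD above 11.6 °C: 15.9, 0.0, 15.0, 14.1, 10.3, 10.1, 12.8, 18.9.
Cumulative: 15.9, 15.9, 30.9, 45.0, 55.3, 65.4, 78.2, 97.1.
The total first reaches 68 DD on day 7.

day 7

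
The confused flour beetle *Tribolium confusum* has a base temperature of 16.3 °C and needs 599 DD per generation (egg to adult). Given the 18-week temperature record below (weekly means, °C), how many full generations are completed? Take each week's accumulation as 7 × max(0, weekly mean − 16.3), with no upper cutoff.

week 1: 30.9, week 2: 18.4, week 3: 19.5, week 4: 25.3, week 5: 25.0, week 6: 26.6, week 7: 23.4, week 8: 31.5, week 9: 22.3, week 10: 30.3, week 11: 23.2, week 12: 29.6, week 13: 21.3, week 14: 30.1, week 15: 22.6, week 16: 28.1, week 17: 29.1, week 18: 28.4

2 generations

Weekly DD (7 × max(0, T̄ − 16.3)): 102.2, 14.7, 22.4, 63.0, 60.9, 72.1, 49.7, 106.4, 42.0, 98.0, 48.3, 93.1, 35.0, 96.6, 44.1, 82.6, 89.6, 84.7.
Season total = 1205.4 DD.
Complete generations = ⌊1205.4 / 599⌋ = 2.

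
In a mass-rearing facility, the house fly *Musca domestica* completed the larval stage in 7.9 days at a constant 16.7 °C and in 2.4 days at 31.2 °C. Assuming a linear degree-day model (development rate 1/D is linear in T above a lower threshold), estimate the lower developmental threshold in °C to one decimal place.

Under the model K = D·(T − T_b), so D₁·(T₁ − T_b) = D₂·(T₂ − T_b).
7.9·(16.7 − T_b) = 2.4·(31.2 − T_b)
T_b = (7.9·16.7 − 2.4·31.2) / (7.9 − 2.4) = 57.05 / 5.5 = 10.373 °C ≈ 10.4 °C.

10.4 °C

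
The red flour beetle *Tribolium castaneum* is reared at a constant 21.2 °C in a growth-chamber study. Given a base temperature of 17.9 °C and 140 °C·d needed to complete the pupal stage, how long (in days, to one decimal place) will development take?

Daily accumulation = 21.2 − 17.9 = 3.3 DD/day.
Duration = 140 / 3.3 = 42.424 ≈ 42.4 days.

42.4 days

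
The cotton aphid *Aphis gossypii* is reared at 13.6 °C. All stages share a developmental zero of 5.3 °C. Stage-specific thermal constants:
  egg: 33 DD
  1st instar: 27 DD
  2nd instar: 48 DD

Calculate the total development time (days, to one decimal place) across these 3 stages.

13.0 days

Daily accumulation at 13.6 °C = 13.6 − 5.3 = 8.3 DD/day.
Total K = 33 + 27 + 48 = 108 DD.
Total duration = 108 / 8.3 = 13.012 ≈ 13.0 days.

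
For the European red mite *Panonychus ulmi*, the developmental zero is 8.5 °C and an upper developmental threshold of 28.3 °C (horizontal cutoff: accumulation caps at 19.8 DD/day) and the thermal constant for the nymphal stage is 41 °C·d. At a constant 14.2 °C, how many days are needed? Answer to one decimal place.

7.2 days

Daily accumulation = 14.2 − 8.5 = 5.7 DD/day.
Duration = 41 / 5.7 = 7.193 ≈ 7.2 days.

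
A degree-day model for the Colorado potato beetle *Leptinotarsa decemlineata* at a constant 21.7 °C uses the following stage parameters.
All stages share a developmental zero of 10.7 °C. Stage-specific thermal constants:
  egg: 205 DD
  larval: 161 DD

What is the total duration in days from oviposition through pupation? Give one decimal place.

Daily accumulation at 21.7 °C = 21.7 − 10.7 = 11.0 DD/day.
Total K = 205 + 161 = 366 DD.
Total duration = 366 / 11.0 = 33.273 ≈ 33.3 days.

33.3 days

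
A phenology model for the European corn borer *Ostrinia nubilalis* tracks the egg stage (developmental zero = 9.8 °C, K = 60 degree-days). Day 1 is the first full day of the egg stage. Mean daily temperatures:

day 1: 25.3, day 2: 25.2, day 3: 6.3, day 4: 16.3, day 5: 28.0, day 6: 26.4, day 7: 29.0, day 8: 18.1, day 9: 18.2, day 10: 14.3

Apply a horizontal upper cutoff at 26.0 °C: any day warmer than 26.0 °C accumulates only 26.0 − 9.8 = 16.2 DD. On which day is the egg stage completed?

Daily DD above 9.8 °C (capped at 16.2): 15.5, 15.4, 0.0, 6.5, 16.2, 16.2, 16.2, 8.3, 8.4, 4.5.
Cumulative: 15.5, 30.9, 30.9, 37.4, 53.6, 69.8, 86.0, 94.3, 102.7, 107.2.
The total first reaches 60 DD on day 6.

day 6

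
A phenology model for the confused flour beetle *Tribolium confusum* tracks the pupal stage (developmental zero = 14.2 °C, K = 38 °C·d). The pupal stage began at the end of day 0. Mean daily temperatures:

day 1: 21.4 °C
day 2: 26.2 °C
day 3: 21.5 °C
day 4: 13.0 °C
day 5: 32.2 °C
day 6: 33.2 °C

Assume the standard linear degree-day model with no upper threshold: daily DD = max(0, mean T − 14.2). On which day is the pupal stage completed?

day 5

Daily DD above 14.2 °C: 7.2, 12.0, 7.3, 0.0, 18.0, 19.0.
Cumulative: 7.2, 19.2, 26.5, 26.5, 44.5, 63.5.
The total first reaches 38 DD on day 5.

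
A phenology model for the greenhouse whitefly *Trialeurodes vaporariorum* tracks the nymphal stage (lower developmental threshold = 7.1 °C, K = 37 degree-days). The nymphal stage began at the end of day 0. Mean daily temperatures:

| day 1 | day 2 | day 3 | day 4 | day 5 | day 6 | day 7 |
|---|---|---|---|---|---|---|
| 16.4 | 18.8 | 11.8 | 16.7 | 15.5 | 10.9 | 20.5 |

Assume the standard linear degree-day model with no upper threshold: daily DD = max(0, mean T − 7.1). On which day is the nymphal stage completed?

day 5

Daily DD above 7.1 °C: 9.3, 11.7, 4.7, 9.6, 8.4, 3.8, 13.4.
Cumulative: 9.3, 21.0, 25.7, 35.3, 43.7, 47.5, 60.9.
The total first reaches 37 DD on day 5.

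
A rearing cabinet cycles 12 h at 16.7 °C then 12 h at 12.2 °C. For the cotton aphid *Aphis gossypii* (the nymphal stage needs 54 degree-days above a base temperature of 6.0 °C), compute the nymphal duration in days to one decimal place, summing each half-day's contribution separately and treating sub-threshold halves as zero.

Day half: max(0, 16.7 − 6.0) × 0.5 = 10.7 × 0.5 = 5.35 DD.
Night half: max(0, 12.2 − 6.0) × 0.5 = 6.2 × 0.5 = 3.10 DD.
Per 24 h: 8.45 DD/day.
Duration = 54 / 8.45 = 6.391 ≈ 6.4 days.

6.4 days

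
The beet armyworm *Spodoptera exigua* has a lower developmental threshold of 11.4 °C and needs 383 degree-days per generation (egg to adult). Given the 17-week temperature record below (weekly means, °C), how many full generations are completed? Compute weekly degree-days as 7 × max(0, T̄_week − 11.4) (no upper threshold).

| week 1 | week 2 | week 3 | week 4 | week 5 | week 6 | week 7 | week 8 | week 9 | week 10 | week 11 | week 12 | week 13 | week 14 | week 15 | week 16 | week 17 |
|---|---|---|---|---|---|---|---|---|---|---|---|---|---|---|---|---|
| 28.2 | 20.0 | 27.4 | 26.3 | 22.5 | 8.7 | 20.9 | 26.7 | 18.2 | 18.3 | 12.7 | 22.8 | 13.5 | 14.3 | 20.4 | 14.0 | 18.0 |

2 generations

Weekly DD (7 × max(0, T̄ − 11.4)): 117.6, 60.2, 112.0, 104.3, 77.7, 0.0, 66.5, 107.1, 47.6, 48.3, 9.1, 79.8, 14.7, 20.3, 63.0, 18.2, 46.2.
Season total = 992.6 DD.
Complete generations = ⌊992.6 / 383⌋ = 2.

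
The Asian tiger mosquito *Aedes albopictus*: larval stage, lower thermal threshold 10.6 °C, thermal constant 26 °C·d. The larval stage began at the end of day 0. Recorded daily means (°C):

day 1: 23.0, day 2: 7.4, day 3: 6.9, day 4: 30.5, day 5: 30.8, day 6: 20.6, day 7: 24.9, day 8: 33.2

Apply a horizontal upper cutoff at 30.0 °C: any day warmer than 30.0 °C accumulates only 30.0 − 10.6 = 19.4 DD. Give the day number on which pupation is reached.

day 4

Daily DD above 10.6 °C (capped at 19.4): 12.4, 0.0, 0.0, 19.4, 19.4, 10.0, 14.3, 19.4.
Cumulative: 12.4, 12.4, 12.4, 31.8, 51.2, 61.2, 75.5, 94.9.
The total first reaches 26 DD on day 4.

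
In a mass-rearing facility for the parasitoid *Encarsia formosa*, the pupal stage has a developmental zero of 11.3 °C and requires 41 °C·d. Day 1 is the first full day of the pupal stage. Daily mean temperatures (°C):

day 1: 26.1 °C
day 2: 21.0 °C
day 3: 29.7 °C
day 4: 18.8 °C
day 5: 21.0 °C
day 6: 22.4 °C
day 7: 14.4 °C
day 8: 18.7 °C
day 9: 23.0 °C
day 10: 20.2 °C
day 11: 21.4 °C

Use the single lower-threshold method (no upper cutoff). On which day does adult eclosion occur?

day 3

Daily DD above 11.3 °C: 14.8, 9.7, 18.4, 7.5, 9.7, 11.1, 3.1, 7.4, 11.7, 8.9, 10.1.
Cumulative: 14.8, 24.5, 42.9, 50.4, 60.1, 71.2, 74.3, 81.7, 93.4, 102.3, 112.4.
The total first reaches 41 DD on day 3.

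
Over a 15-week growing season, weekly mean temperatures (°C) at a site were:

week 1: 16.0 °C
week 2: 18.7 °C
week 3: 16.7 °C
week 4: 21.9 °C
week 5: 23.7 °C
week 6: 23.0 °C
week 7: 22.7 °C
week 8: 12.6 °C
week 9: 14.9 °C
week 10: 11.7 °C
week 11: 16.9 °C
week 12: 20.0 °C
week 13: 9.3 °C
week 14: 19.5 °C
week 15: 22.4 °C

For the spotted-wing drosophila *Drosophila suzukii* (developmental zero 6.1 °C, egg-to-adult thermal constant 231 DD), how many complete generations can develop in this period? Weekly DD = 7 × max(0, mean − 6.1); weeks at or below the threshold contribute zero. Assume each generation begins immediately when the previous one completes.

Weekly DD (7 × max(0, T̄ − 6.1)): 69.3, 88.2, 74.2, 110.6, 123.2, 118.3, 116.2, 45.5, 61.6, 39.2, 75.6, 97.3, 22.4, 93.8, 114.1.
Season total = 1249.5 DD.
Complete generations = ⌊1249.5 / 231⌋ = 5.

5 generations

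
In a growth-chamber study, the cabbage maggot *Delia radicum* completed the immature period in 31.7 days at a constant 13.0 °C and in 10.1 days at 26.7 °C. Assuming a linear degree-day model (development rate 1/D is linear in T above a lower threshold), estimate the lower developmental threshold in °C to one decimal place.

Equal thermal constants: D₁(T₁ − T_b) = D₂(T₂ − T_b).
31.7·(13.0 − T_b) = 10.1·(26.7 − T_b)
T_b = (31.7·13.0 − 10.1·26.7) / (31.7 − 10.1) = 142.43 / 21.6 = 6.594 °C ≈ 6.6 °C.

6.6 °C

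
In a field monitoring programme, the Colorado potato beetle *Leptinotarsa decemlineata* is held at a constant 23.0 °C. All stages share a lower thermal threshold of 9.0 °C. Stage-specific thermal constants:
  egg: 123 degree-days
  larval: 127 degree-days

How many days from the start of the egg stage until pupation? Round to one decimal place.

Daily accumulation at 23.0 °C = 23.0 − 9.0 = 14.0 DD/day.
Total K = 123 + 127 = 250 DD.
Total duration = 250 / 14.0 = 17.857 ≈ 17.9 days.

17.9 days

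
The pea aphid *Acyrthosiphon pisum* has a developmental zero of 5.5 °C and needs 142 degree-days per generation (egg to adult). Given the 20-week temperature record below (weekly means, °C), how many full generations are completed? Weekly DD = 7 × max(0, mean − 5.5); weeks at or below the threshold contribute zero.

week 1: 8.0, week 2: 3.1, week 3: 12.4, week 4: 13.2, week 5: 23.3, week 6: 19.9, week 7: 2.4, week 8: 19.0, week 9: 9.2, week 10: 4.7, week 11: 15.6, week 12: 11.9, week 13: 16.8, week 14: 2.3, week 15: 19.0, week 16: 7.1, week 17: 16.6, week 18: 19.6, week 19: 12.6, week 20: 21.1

7 generations

Weekly DD (7 × max(0, T̄ − 5.5)): 17.5, 0.0, 48.3, 53.9, 124.6, 100.8, 0.0, 94.5, 25.9, 0.0, 70.7, 44.8, 79.1, 0.0, 94.5, 11.2, 77.7, 98.7, 49.7, 109.2.
Season total = 1101.1 DD.
Complete generations = ⌊1101.1 / 142⌋ = 7.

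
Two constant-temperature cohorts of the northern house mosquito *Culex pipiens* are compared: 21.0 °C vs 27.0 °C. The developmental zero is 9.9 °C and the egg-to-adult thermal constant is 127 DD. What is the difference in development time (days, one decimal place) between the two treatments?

At 21.0 °C: 127 / (21.0 − 9.9) = 127 / 11.1 = 11.441 d.
At 27.0 °C: 127 / (27.0 − 9.9) = 127 / 17.1 = 7.427 d.
Difference = |11.441 − 7.427| = 4.015 ≈ 4.0 days.

4.0 days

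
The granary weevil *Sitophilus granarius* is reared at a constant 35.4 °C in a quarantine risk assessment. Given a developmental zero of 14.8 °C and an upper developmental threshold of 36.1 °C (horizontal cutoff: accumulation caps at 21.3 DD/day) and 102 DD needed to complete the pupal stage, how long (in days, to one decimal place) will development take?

Daily accumulation = 35.4 − 14.8 = 20.6 DD/day.
Duration = 102 / 20.6 = 4.951 ≈ 5.0 days.

5.0 days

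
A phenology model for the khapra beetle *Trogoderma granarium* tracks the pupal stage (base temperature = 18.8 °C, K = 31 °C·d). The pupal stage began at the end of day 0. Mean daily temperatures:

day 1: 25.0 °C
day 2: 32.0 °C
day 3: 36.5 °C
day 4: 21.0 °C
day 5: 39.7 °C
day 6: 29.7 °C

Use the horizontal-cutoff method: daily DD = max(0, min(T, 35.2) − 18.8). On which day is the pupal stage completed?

Daily DD above 18.8 °C (capped at 16.4): 6.2, 13.2, 16.4, 2.2, 16.4, 10.9.
Cumulative: 6.2, 19.4, 35.8, 38.0, 54.4, 65.3.
The total first reaches 31 DD on day 3.

day 3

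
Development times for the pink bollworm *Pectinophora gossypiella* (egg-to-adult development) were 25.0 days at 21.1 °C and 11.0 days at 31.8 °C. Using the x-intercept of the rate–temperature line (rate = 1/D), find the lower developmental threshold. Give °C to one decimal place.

12.7 °C

Under the model K = D·(T − T_b), so D₁·(T₁ − T_b) = D₂·(T₂ − T_b).
25.0·(21.1 − T_b) = 11.0·(31.8 − T_b)
T_b = (25.0·21.1 − 11.0·31.8) / (25.0 − 11.0) = 177.70 / 14.0 = 12.693 °C ≈ 12.7 °C.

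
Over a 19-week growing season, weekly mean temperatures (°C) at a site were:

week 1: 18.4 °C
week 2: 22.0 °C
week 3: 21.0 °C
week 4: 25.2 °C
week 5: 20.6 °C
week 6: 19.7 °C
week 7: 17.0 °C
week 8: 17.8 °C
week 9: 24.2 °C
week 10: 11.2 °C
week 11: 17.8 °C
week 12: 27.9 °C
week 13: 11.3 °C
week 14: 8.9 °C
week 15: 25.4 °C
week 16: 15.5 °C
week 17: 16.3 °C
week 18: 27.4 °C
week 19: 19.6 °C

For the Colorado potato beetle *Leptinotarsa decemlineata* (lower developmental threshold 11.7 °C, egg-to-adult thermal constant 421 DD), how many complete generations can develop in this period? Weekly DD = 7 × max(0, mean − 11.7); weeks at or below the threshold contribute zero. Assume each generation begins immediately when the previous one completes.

2 generations

Weekly DD (7 × max(0, T̄ − 11.7)): 46.9, 72.1, 65.1, 94.5, 62.3, 56.0, 37.1, 42.7, 87.5, 0.0, 42.7, 113.4, 0.0, 0.0, 95.9, 26.6, 32.2, 109.9, 55.3.
Season total = 1040.2 DD.
Complete generations = ⌊1040.2 / 421⌋ = 2.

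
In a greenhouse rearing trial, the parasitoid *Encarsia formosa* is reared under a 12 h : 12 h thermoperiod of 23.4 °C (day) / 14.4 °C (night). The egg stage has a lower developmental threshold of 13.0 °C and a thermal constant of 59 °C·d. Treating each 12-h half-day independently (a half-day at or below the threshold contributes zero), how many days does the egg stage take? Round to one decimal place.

Day half: max(0, 23.4 − 13.0) × 0.5 = 10.4 × 0.5 = 5.20 DD.
Night half: max(0, 14.4 − 13.0) × 0.5 = 1.4 × 0.5 = 0.70 DD.
Per 24 h: 5.90 DD/day.
Duration = 59 / 5.90 = 10.000 ≈ 10.0 days.

10.0 days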